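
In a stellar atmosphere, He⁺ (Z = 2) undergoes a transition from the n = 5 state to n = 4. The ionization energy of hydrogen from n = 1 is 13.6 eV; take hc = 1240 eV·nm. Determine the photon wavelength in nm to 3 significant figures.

For Z = 2 the level energies scale as Z², so the effective Rydberg energy is 13.6 × 4 = 54.40 eV.
ΔE = 54.40 × (1/4² − 1/5²) = 54.40 × 0.02250 = 1.224 eV.
λ = hc/ΔE = 1240 / 1.224 = 1010 nm.

1010 nm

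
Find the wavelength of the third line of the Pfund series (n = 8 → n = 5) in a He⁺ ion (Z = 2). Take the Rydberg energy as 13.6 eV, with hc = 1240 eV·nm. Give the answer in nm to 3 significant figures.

935 nm

The Pfund series terminates on n_f = 5; the third line has n_i = 5+3 = 8.
ΔE = 54.40 × (1/5² − 1/8²) = 1.326 eV.
λ = 1240 / 1.326 = 935 nm.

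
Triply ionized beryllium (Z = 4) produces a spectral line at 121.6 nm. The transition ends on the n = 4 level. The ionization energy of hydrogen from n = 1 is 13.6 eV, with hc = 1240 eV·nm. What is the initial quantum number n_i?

n_i = 8

The photon energy is ΔE = hc/λ = 1240 / 121.6 = 10.20 eV.
With Z = 4, ΔE = 217.6 × (1/n_f² − 1/n_i²), so 1/n_f² − 1/n_i² = 0.04686.
With n_f = 4: 1/n_i² = 1/16 − 0.04686 = 0.01564, so n_i ≈ 8.00.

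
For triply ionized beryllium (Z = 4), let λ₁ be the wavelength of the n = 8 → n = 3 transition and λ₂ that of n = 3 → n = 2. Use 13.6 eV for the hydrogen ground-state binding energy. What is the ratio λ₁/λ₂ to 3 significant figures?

λ ∝ 1/ΔE ∝ 1/(1/n_f² − 1/n_i²), and the Z² and hc factors cancel in the ratio.
λ₁/λ₂ = (1/2² − 1/3²)/(1/3² − 1/8²) = 0.1389/0.09549 = 1.45.

1.45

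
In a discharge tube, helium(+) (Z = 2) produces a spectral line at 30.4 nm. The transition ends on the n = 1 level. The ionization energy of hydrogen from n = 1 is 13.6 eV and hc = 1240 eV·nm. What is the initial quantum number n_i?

n_i = 2

The photon energy is ΔE = hc/λ = 1240 / 30.4 = 40.79 eV.
With Z = 2, ΔE = 54.40 × (1/n_f² − 1/n_i²), so 1/n_f² − 1/n_i² = 0.7498.
With n_f = 1: 1/n_i² = 1/1 − 0.7498 = 0.2502, so n_i ≈ 2.00.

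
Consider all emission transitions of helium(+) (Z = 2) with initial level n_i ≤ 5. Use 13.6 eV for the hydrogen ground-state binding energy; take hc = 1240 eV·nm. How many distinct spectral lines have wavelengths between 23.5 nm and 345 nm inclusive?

8

Enumerate all n_i → n_f pairs with 1 ≤ n_f < n_i ≤ 5 and compute λ = 1240 / [13.6·4·(1/n_f² − 1/n_i²)].
Lines falling in [23.5, 345] nm: 5→1 (23.74 nm), 4→1 (24.31 nm), 3→1 (25.64 nm), 2→1 (30.39 nm), 5→2 (108.5 nm), 4→2 (121.6 nm), 3→2 (164.1 nm), 5→3 (320.5 nm).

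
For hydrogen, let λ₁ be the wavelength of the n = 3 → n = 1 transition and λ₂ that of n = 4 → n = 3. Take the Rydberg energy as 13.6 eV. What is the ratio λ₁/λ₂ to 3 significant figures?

0.0547

λ ∝ 1/ΔE ∝ 1/(1/n_f² − 1/n_i²), and the Z² and hc factors cancel in the ratio.
λ₁/λ₂ = (1/3² − 1/4²)/(1/1² − 1/3²) = 0.04861/0.8889 = 0.0547.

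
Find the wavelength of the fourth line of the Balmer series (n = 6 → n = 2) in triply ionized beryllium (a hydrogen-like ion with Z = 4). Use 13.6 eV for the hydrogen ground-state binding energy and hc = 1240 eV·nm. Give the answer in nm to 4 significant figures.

25.64 nm

The Balmer series terminates on n_f = 2; the fourth line has n_i = 2+4 = 6.
ΔE = 217.6 × (1/2² − 1/6²) = 48.36 eV.
λ = 1240 / 48.36 = 25.64 nm.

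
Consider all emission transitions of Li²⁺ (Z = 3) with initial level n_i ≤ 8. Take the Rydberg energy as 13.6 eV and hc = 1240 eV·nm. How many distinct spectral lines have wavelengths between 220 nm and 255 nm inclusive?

1

Enumerate all n_i → n_f pairs with 1 ≤ n_f < n_i ≤ 8 and compute λ = 1240 / [13.6·9·(1/n_f² − 1/n_i²)].
Lines falling in [220, 255] nm: 7→4 (240.7 nm).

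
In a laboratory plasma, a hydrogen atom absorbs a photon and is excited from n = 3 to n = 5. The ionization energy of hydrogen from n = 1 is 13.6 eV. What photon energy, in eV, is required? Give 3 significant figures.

0.967 eV

E_5 = −13.60/25 = −0.5440 eV and E_3 = −13.60/9 = −1.511 eV.
The photon energy is |E_5 − E_3| = 0.967 eV.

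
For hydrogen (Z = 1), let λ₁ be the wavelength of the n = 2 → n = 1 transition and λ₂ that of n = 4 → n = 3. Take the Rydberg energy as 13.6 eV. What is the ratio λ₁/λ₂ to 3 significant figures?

λ ∝ 1/ΔE ∝ 1/(1/n_f² − 1/n_i²), and the Z² and hc factors cancel in the ratio.
λ₁/λ₂ = (1/3² − 1/4²)/(1/1² − 1/2²) = 0.04861/0.7500 = 0.0648.

0.0648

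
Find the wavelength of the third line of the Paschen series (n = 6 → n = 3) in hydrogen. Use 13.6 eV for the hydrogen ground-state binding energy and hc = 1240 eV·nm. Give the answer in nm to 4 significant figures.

The Paschen series terminates on n_f = 3; the third line has n_i = 3+3 = 6.
ΔE = 13.60 × (1/3² − 1/6²) = 1.133 eV.
λ = 1240 / 1.133 = 1094 nm.

1094 nm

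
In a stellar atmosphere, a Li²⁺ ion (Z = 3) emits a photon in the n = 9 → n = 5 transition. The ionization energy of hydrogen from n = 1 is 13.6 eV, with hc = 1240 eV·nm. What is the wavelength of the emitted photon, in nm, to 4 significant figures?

366.3 nm

For Z = 3 the level energies scale as Z², so the effective Rydberg energy is 13.6 × 9 = 122.4 eV.
ΔE = 122.4 × (1/5² − 1/9²) = 122.4 × 0.02765 = 3.385 eV.
λ = hc/ΔE = 1240 / 3.385 = 366.3 nm.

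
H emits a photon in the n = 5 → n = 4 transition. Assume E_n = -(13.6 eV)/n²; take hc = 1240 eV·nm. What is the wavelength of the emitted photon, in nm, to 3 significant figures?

ΔE = 13.60 × (1/4² − 1/5²) = 13.60 × 0.02250 = 0.3060 eV.
λ = hc/ΔE = 1240 / 0.3060 = 4050 nm.
This line belongs to the Brackett series.

4050 nm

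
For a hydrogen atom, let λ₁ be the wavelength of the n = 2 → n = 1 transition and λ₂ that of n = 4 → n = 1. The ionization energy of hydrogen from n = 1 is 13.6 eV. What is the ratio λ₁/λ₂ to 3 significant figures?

1.25

λ ∝ 1/ΔE ∝ 1/(1/n_f² − 1/n_i²), and the Z² and hc factors cancel in the ratio.
λ₁/λ₂ = (1/1² − 1/4²)/(1/1² − 1/2²) = 0.9375/0.7500 = 1.25.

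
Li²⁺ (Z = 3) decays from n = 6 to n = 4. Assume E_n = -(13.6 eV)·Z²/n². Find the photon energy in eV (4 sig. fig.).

4.250 eV

The Bohr energies scale as Z², so for Z = 3: E_n = −122.4/n² eV.
E_6 = −122.4/36 = −3.400 eV and E_4 = −122.4/16 = −7.650 eV.
The photon energy is |E_6 − E_4| = 4.250 eV.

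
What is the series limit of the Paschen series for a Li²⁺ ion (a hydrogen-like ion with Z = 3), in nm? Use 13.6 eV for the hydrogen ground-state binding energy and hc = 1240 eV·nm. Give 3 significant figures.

91.2 nm

The Paschen series has lower level n_f = 3; the series limit corresponds to n_i → ∞.
ΔE_max = 13.6 × 9 / 3² = 13.60 eV.
λ_min = 1240 / 13.60 = 91.2 nm.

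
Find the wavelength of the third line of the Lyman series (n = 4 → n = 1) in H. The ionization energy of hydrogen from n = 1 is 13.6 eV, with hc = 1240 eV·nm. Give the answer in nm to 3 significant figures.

97.3 nm

The Lyman series terminates on n_f = 1; the third line has n_i = 1+3 = 4.
ΔE = 13.60 × (1/1² − 1/4²) = 12.75 eV.
λ = 1240 / 12.75 = 97.3 nm.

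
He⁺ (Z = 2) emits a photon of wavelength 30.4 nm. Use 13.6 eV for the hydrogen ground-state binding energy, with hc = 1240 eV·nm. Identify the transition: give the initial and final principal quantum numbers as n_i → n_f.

n_i = 2, n_f = 1

The photon energy is ΔE = hc/λ = 1240 / 30.4 = 40.79 eV.
With Z = 2, ΔE = 54.40 × (1/n_f² − 1/n_i²), so 1/n_f² − 1/n_i² = 0.7498.
Trying n_f = 1 gives 1/n_i² = 0.2502, i.e. n_i ≈ 2; this pair matches.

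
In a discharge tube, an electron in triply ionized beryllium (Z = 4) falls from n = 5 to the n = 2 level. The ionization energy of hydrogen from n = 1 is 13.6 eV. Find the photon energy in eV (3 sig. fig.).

The Bohr energies scale as Z², so for Z = 4: E_n = −217.6/n² eV.
E_5 = −217.6/25 = −8.704 eV and E_2 = −217.6/4 = −54.40 eV.
The photon energy is |E_5 − E_2| = 45.7 eV.

45.7 eV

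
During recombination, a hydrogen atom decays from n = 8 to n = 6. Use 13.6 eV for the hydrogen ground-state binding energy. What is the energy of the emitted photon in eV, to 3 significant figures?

0.165 eV

E_8 = −13.60/64 = −0.2125 eV and E_6 = −13.60/36 = −0.3778 eV.
The photon energy is |E_8 − E_6| = 0.165 eV.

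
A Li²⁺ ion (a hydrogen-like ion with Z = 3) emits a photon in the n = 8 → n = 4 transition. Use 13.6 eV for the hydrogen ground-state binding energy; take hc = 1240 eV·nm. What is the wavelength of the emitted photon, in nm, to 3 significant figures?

216 nm

For Z = 3 the level energies scale as Z², so the effective Rydberg energy is 13.6 × 9 = 122.4 eV.
ΔE = 122.4 × (1/4² − 1/8²) = 122.4 × 0.04688 = 5.738 eV.
λ = hc/ΔE = 1240 / 5.738 = 216 nm.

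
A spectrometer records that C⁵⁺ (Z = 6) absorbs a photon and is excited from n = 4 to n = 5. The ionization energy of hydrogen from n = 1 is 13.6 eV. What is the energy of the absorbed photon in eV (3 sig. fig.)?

The Bohr energies scale as Z², so for Z = 6: E_n = −489.6/n² eV.
E_5 = −489.6/25 = −19.58 eV and E_4 = −489.6/16 = −30.60 eV.
The photon energy is |E_5 − E_4| = 11.0 eV.

11.0 eV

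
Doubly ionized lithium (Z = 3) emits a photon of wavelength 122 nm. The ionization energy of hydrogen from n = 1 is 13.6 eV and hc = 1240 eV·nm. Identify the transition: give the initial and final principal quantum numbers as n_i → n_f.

The photon energy is ΔE = hc/λ = 1240 / 122 = 10.16 eV.
With Z = 3, ΔE = 122.4 × (1/n_f² − 1/n_i²), so 1/n_f² − 1/n_i² = 0.08304.
Trying n_f = 3 gives 1/n_i² = 0.02807, i.e. n_i ≈ 6; this pair matches.

n_i = 6, n_f = 3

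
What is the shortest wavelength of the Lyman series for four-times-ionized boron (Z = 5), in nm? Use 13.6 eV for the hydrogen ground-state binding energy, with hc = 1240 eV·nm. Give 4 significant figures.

3.647 nm

The Lyman series has lower level n_f = 1; the series limit corresponds to n_i → ∞.
ΔE_max = 13.6 × 25 / 1² = 340.0 eV.
λ_min = 1240 / 340.0 = 3.647 nm.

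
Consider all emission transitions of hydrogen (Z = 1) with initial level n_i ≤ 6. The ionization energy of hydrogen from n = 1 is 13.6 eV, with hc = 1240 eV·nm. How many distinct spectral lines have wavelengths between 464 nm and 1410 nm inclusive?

Enumerate all n_i → n_f pairs with 1 ≤ n_f < n_i ≤ 6 and compute λ = 1240 / [13.6·1·(1/n_f² − 1/n_i²)].
Lines falling in [464, 1410] nm: 4→2 (486.3 nm), 3→2 (656.5 nm), 6→3 (1094 nm), 5→3 (1282 nm).

4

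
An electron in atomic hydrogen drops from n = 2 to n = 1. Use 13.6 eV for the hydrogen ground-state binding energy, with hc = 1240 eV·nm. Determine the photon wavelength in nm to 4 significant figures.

121.6 nm

ΔE = 13.60 × (1/1² − 1/2²) = 13.60 × 0.7500 = 10.20 eV.
λ = hc/ΔE = 1240 / 10.20 = 121.6 nm.
This line belongs to the Lyman series.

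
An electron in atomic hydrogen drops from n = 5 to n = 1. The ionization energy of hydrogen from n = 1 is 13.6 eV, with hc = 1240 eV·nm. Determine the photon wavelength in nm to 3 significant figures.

95.0 nm

ΔE = 13.60 × (1/1² − 1/5²) = 13.60 × 0.9600 = 13.06 eV.
λ = hc/ΔE = 1240 / 13.06 = 95.0 nm.
This line belongs to the Lyman series.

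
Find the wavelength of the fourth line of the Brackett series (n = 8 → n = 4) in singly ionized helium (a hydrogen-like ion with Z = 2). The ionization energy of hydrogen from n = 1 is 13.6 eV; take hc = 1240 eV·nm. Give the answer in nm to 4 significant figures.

The Brackett series terminates on n_f = 4; the fourth line has n_i = 4+4 = 8.
ΔE = 54.40 × (1/4² − 1/8²) = 2.550 eV.
λ = 1240 / 2.550 = 486.3 nm.

486.3 nm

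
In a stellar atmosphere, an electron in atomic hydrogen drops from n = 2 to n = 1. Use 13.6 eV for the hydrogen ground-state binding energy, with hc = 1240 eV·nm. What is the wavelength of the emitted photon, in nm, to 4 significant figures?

121.6 nm

ΔE = 13.60 × (1/1² − 1/2²) = 13.60 × 0.7500 = 10.20 eV.
λ = hc/ΔE = 1240 / 10.20 = 121.6 nm.
This line belongs to the Lyman series.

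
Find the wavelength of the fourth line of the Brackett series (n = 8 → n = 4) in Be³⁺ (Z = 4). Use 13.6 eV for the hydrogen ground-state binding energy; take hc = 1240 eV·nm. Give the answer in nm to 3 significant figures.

The Brackett series terminates on n_f = 4; the fourth line has n_i = 4+4 = 8.
ΔE = 217.6 × (1/4² − 1/8²) = 10.20 eV.
λ = 1240 / 10.20 = 122 nm.

122 nm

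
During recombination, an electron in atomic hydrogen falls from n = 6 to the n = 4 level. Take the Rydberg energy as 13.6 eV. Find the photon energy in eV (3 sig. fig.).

E_6 = −13.60/36 = −0.3778 eV and E_4 = −13.60/16 = −0.8500 eV.
The photon energy is |E_6 − E_4| = 0.472 eV.

0.472 eV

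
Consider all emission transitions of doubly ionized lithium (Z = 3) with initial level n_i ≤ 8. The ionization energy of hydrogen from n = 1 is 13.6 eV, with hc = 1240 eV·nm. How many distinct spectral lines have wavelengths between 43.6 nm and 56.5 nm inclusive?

4

Enumerate all n_i → n_f pairs with 1 ≤ n_f < n_i ≤ 8 and compute λ = 1240 / [13.6·9·(1/n_f² − 1/n_i²)].
Lines falling in [43.6, 56.5] nm: 7→2 (44.12 nm), 6→2 (45.59 nm), 5→2 (48.24 nm), 4→2 (54.03 nm).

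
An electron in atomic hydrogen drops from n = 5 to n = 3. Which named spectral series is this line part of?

The series is set by the lower level: n_f = 3 is the Paschen series.

Paschen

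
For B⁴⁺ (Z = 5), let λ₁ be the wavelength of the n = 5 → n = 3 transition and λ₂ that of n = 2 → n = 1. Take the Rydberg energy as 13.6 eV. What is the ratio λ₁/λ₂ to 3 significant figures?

λ ∝ 1/ΔE ∝ 1/(1/n_f² − 1/n_i²), and the Z² and hc factors cancel in the ratio.
λ₁/λ₂ = (1/1² − 1/2²)/(1/3² − 1/5²) = 0.7500/0.07111 = 10.5.

10.5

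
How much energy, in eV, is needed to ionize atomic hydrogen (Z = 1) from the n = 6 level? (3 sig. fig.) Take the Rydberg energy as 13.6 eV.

E_6 = −13.60/36 = −0.378 eV, so ionization (to E = 0) requires 0.378 eV.

0.378 eV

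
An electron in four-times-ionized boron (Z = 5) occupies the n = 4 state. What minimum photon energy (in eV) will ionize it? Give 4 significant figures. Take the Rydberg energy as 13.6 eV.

E_n = −13.6 Z²/n² = −340.0/n² eV for Z = 5.
E_4 = −340.0/16 = −21.25 eV, so ionization (to E = 0) requires 21.25 eV.

21.25 eV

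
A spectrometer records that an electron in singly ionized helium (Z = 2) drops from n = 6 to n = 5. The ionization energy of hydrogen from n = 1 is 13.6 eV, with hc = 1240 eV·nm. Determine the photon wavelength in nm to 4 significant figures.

For Z = 2 the level energies scale as Z², so the effective Rydberg energy is 13.6 × 4 = 54.40 eV.
ΔE = 54.40 × (1/5² − 1/6²) = 54.40 × 0.01222 = 0.6649 eV.
λ = hc/ΔE = 1240 / 0.6649 = 1865 nm.

1865 nm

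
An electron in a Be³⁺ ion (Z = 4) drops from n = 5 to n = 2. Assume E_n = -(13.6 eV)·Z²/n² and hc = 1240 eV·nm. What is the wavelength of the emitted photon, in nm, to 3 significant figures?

27.1 nm

For Z = 4 the level energies scale as Z², so the effective Rydberg energy is 13.6 × 16 = 217.6 eV.
ΔE = 217.6 × (1/2² − 1/5²) = 217.6 × 0.2100 = 45.70 eV.
λ = hc/ΔE = 1240 / 45.70 = 27.1 nm.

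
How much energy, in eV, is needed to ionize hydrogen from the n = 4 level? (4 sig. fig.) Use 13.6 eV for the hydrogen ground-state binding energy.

E_4 = −13.60/16 = −0.8500 eV, so ionization (to E = 0) requires 0.8500 eV.

0.8500 eV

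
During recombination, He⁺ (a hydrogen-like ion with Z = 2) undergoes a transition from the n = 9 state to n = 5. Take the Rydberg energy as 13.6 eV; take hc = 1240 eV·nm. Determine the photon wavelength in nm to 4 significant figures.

824.3 nm

For Z = 2 the level energies scale as Z², so the effective Rydberg energy is 13.6 × 4 = 54.40 eV.
ΔE = 54.40 × (1/5² − 1/9²) = 54.40 × 0.02765 = 1.504 eV.
λ = hc/ΔE = 1240 / 1.504 = 824.3 nm.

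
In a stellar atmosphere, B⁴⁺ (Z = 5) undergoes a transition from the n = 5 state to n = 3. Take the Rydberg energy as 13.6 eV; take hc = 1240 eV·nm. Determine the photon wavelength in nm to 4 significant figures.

For Z = 5 the level energies scale as Z², so the effective Rydberg energy is 13.6 × 25 = 340.0 eV.
ΔE = 340.0 × (1/3² − 1/5²) = 340.0 × 0.07111 = 24.18 eV.
λ = hc/ΔE = 1240 / 24.18 = 51.29 nm.

51.29 nm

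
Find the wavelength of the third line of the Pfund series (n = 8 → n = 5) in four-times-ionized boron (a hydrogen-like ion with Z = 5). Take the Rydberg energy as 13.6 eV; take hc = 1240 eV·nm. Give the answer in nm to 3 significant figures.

150 nm

The Pfund series terminates on n_f = 5; the third line has n_i = 5+3 = 8.
ΔE = 340.0 × (1/5² − 1/8²) = 8.288 eV.
λ = 1240 / 8.288 = 150 nm.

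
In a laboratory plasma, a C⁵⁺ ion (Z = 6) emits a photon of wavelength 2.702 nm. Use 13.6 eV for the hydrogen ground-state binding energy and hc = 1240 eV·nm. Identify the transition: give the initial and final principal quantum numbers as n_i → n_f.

n_i = 4, n_f = 1

The photon energy is ΔE = hc/λ = 1240 / 2.702 = 458.9 eV.
With Z = 6, ΔE = 489.6 × (1/n_f² − 1/n_i²), so 1/n_f² − 1/n_i² = 0.9373.
Trying n_f = 1 gives 1/n_i² = 0.06266, i.e. n_i ≈ 4; this pair matches.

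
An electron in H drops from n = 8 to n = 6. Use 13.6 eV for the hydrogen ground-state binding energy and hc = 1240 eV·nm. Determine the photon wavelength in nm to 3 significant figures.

7500 nm

ΔE = 13.60 × (1/6² − 1/8²) = 13.60 × 0.01215 = 0.1653 eV.
λ = hc/ΔE = 1240 / 0.1653 = 7500 nm.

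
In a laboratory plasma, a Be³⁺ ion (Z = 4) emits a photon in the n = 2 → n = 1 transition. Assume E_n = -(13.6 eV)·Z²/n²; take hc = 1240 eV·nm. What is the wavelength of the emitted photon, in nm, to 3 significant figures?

7.60 nm

For Z = 4 the level energies scale as Z², so the effective Rydberg energy is 13.6 × 16 = 217.6 eV.
ΔE = 217.6 × (1/1² − 1/2²) = 217.6 × 0.7500 = 163.2 eV.
λ = hc/ΔE = 1240 / 163.2 = 7.60 nm.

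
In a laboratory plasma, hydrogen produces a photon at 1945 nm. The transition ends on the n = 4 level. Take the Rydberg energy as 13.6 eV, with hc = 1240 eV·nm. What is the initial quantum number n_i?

The photon energy is ΔE = hc/λ = 1240 / 1945 = 0.6375 eV.
With Z = 1, ΔE = 13.60 × (1/n_f² − 1/n_i²), so 1/n_f² − 1/n_i² = 0.04688.
With n_f = 4: 1/n_i² = 1/16 − 0.04688 = 0.01562, so n_i ≈ 8.00.

n_i = 8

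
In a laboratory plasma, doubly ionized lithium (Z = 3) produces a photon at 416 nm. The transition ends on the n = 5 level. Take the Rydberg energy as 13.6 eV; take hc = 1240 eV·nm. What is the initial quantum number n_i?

n_i = 8

The photon energy is ΔE = hc/λ = 1240 / 416 = 2.981 eV.
With Z = 3, ΔE = 122.4 × (1/n_f² − 1/n_i²), so 1/n_f² − 1/n_i² = 0.02435.
With n_f = 5: 1/n_i² = 1/25 − 0.02435 = 0.01565, so n_i ≈ 7.99.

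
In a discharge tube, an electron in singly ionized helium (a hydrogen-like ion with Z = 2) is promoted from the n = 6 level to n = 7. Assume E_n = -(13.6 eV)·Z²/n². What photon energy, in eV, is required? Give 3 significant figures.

The Bohr energies scale as Z², so for Z = 2: E_n = −54.40/n² eV.
E_7 = −54.40/49 = −1.110 eV and E_6 = −54.40/36 = −1.511 eV.
The photon energy is |E_7 − E_6| = 0.401 eV.

0.401 eV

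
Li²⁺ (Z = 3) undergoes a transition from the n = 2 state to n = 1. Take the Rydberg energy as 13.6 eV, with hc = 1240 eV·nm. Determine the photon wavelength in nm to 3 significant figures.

For Z = 3 the level energies scale as Z², so the effective Rydberg energy is 13.6 × 9 = 122.4 eV.
ΔE = 122.4 × (1/1² − 1/2²) = 122.4 × 0.7500 = 91.80 eV.
λ = hc/ΔE = 1240 / 91.80 = 13.5 nm.

13.5 nm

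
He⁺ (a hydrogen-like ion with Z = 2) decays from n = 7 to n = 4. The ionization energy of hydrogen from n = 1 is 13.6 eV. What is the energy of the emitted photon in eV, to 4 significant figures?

The Bohr energies scale as Z², so for Z = 2: E_n = −54.40/n² eV.
E_7 = −54.40/49 = −1.110 eV and E_4 = −54.40/16 = −3.400 eV.
The photon energy is |E_7 − E_4| = 2.290 eV.

2.290 eV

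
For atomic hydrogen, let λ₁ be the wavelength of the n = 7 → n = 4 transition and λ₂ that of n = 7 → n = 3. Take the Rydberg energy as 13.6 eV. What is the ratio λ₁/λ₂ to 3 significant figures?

2.15

λ ∝ 1/ΔE ∝ 1/(1/n_f² − 1/n_i²), and the Z² and hc factors cancel in the ratio.
λ₁/λ₂ = (1/3² − 1/7²)/(1/4² − 1/7²) = 0.09070/0.04209 = 2.15.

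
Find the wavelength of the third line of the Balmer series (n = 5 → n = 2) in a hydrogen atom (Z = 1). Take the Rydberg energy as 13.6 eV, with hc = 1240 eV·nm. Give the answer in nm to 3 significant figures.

434 nm

The Balmer series terminates on n_f = 2; the third line has n_i = 2+3 = 5.
ΔE = 13.60 × (1/2² − 1/5²) = 2.856 eV.
λ = 1240 / 2.856 = 434 nm.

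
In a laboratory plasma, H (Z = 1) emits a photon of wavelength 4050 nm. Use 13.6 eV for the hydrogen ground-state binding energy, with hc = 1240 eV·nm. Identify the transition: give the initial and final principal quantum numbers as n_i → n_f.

n_i = 5, n_f = 4

The photon energy is ΔE = hc/λ = 1240 / 4050 = 0.3062 eV.
With Z = 1, ΔE = 13.60 × (1/n_f² − 1/n_i²), so 1/n_f² − 1/n_i² = 0.02251.
Trying n_f = 4 gives 1/n_i² = 0.03999, i.e. n_i ≈ 5; this pair matches.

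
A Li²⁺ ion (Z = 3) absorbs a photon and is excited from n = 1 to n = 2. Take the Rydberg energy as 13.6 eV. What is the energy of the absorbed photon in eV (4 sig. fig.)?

91.80 eV

The Bohr energies scale as Z², so for Z = 3: E_n = −122.4/n² eV.
E_2 = −122.4/4 = −30.60 eV and E_1 = −122.4/1 = −122.4 eV.
The photon energy is |E_2 − E_1| = 91.80 eV.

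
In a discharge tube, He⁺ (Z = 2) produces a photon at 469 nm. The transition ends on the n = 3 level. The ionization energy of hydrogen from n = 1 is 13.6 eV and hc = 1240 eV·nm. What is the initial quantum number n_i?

The photon energy is ΔE = hc/λ = 1240 / 469 = 2.644 eV.
With Z = 2, ΔE = 54.40 × (1/n_f² − 1/n_i²), so 1/n_f² − 1/n_i² = 0.04860.
With n_f = 3: 1/n_i² = 1/9 − 0.04860 = 0.06251, so n_i ≈ 4.00.

n_i = 4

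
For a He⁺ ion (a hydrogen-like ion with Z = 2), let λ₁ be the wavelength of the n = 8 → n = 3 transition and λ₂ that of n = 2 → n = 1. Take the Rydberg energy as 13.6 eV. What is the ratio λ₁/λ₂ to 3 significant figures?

λ ∝ 1/ΔE ∝ 1/(1/n_f² − 1/n_i²), and the Z² and hc factors cancel in the ratio.
λ₁/λ₂ = (1/1² − 1/2²)/(1/3² − 1/8²) = 0.7500/0.09549 = 7.85.

7.85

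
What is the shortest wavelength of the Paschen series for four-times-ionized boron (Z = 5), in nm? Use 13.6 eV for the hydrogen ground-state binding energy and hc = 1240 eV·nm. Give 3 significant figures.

32.8 nm

The Paschen series has lower level n_f = 3; the series limit corresponds to n_i → ∞.
ΔE_max = 13.6 × 25 / 3² = 37.78 eV.
λ_min = 1240 / 37.78 = 32.8 nm.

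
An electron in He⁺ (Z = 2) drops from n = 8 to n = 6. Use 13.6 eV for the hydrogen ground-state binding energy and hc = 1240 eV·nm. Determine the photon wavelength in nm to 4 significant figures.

For Z = 2 the level energies scale as Z², so the effective Rydberg energy is 13.6 × 4 = 54.40 eV.
ΔE = 54.40 × (1/6² − 1/8²) = 54.40 × 0.01215 = 0.6611 eV.
λ = hc/ΔE = 1240 / 0.6611 = 1876 nm.

1876 nm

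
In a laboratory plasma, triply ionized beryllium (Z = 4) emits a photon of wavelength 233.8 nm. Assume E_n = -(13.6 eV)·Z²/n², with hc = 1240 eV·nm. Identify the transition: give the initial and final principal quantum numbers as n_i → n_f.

n_i = 8, n_f = 5

The photon energy is ΔE = hc/λ = 1240 / 233.8 = 5.304 eV.
With Z = 4, ΔE = 217.6 × (1/n_f² − 1/n_i²), so 1/n_f² − 1/n_i² = 0.02437.
Trying n_f = 5 gives 1/n_i² = 0.01563, i.e. n_i ≈ 8; this pair matches.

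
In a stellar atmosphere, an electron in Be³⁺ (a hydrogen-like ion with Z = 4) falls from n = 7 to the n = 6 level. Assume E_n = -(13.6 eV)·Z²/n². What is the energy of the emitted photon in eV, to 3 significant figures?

The Bohr energies scale as Z², so for Z = 4: E_n = −217.6/n² eV.
E_7 = −217.6/49 = −4.441 eV and E_6 = −217.6/36 = −6.044 eV.
The photon energy is |E_7 − E_6| = 1.60 eV.

1.60 eV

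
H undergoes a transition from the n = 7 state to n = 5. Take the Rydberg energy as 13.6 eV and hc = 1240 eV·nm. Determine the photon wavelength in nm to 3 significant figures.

ΔE = 13.60 × (1/5² − 1/7²) = 13.60 × 0.01959 = 0.2664 eV.
λ = hc/ΔE = 1240 / 0.2664 = 4650 nm.

4650 nm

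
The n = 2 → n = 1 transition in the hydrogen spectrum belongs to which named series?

The series is set by the lower level: n_f = 1 is the Lyman series.

Lyman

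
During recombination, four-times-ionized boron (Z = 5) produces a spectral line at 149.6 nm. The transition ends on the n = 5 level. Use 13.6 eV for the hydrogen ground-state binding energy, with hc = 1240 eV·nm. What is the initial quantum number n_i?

n_i = 8

The photon energy is ΔE = hc/λ = 1240 / 149.6 = 8.289 eV.
With Z = 5, ΔE = 340.0 × (1/n_f² − 1/n_i²), so 1/n_f² − 1/n_i² = 0.02438.
With n_f = 5: 1/n_i² = 1/25 − 0.02438 = 0.01562, so n_i ≈ 8.00.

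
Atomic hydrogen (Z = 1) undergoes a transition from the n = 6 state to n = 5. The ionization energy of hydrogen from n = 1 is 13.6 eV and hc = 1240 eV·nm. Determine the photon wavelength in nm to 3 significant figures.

7460 nm

ΔE = 13.60 × (1/5² − 1/6²) = 13.60 × 0.01222 = 0.1662 eV.
λ = hc/ΔE = 1240 / 0.1662 = 7460 nm.
This line belongs to the Pfund series.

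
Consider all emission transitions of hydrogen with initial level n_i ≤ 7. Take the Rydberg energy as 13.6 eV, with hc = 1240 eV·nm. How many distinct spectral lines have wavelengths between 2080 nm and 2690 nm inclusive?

2

Enumerate all n_i → n_f pairs with 1 ≤ n_f < n_i ≤ 7 and compute λ = 1240 / [13.6·1·(1/n_f² − 1/n_i²)].
Lines falling in [2080, 2690] nm: 7→4 (2166 nm), 6→4 (2626 nm).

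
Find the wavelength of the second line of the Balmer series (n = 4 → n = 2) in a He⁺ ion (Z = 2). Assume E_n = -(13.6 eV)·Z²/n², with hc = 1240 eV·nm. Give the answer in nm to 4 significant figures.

The Balmer series terminates on n_f = 2; the second line has n_i = 2+2 = 4.
ΔE = 54.40 × (1/2² − 1/4²) = 10.20 eV.
λ = 1240 / 10.20 = 121.6 nm.

121.6 nm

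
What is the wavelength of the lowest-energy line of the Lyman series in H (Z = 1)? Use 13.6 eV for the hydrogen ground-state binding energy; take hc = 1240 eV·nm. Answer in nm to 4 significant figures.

The Lyman series terminates on n_f = 1; the first line has n_i = 1+1 = 2.
ΔE = 13.60 × (1/1² − 1/2²) = 10.20 eV.
λ = 1240 / 10.20 = 121.6 nm.

121.6 nm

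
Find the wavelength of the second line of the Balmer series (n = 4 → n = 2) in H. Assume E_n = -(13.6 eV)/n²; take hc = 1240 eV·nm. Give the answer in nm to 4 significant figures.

486.3 nm

The Balmer series terminates on n_f = 2; the second line has n_i = 2+2 = 4.
ΔE = 13.60 × (1/2² − 1/4²) = 2.550 eV.
λ = 1240 / 2.550 = 486.3 nm.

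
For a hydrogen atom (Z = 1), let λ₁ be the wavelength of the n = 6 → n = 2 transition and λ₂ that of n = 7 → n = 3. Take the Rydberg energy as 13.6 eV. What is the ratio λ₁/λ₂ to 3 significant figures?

λ ∝ 1/ΔE ∝ 1/(1/n_f² − 1/n_i²), and the Z² and hc factors cancel in the ratio.
λ₁/λ₂ = (1/3² − 1/7²)/(1/2² − 1/6²) = 0.09070/0.2222 = 0.408.

0.408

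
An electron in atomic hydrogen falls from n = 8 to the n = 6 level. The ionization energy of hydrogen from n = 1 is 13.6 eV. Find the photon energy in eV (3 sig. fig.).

0.165 eV

E_8 = −13.60/64 = −0.2125 eV and E_6 = −13.60/36 = −0.3778 eV.
The photon energy is |E_8 − E_6| = 0.165 eV.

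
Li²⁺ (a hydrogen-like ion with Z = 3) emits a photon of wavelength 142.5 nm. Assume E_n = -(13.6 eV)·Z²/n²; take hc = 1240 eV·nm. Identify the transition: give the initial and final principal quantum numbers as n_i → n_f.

The photon energy is ΔE = hc/λ = 1240 / 142.5 = 8.702 eV.
With Z = 3, ΔE = 122.4 × (1/n_f² − 1/n_i²), so 1/n_f² − 1/n_i² = 0.07109.
Trying n_f = 3 gives 1/n_i² = 0.04002, i.e. n_i ≈ 5; this pair matches.

n_i = 5, n_f = 3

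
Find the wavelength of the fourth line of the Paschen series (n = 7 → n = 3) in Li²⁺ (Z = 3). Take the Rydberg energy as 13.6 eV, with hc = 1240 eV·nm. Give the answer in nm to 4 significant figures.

111.7 nm

The Paschen series terminates on n_f = 3; the fourth line has n_i = 3+4 = 7.
ΔE = 122.4 × (1/3² − 1/7²) = 11.10 eV.
λ = 1240 / 11.10 = 111.7 nm.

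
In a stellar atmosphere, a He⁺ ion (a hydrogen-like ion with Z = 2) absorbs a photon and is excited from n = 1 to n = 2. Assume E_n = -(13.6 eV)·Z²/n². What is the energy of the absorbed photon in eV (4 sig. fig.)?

The Bohr energies scale as Z², so for Z = 2: E_n = −54.40/n² eV.
E_2 = −54.40/4 = −13.60 eV and E_1 = −54.40/1 = −54.40 eV.
The photon energy is |E_2 − E_1| = 40.80 eV.

40.80 eV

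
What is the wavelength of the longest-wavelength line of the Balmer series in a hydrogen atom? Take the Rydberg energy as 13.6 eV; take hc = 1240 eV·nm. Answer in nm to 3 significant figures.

656 nm

The Balmer series terminates on n_f = 2; the first line has n_i = 2+1 = 3.
ΔE = 13.60 × (1/2² − 1/3²) = 1.889 eV.
λ = 1240 / 1.889 = 656 nm.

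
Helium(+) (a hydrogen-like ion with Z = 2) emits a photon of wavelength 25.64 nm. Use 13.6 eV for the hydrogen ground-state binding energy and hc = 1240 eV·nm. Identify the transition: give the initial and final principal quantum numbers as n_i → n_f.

The photon energy is ΔE = hc/λ = 1240 / 25.64 = 48.36 eV.
With Z = 2, ΔE = 54.40 × (1/n_f² − 1/n_i²), so 1/n_f² − 1/n_i² = 0.8890.
Trying n_f = 1 gives 1/n_i² = 0.1110, i.e. n_i ≈ 3; this pair matches.

n_i = 3, n_f = 1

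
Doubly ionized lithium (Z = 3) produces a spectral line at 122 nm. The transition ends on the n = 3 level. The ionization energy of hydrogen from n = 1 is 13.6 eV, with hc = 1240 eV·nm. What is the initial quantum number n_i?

n_i = 6

The photon energy is ΔE = hc/λ = 1240 / 122 = 10.16 eV.
With Z = 3, ΔE = 122.4 × (1/n_f² − 1/n_i²), so 1/n_f² − 1/n_i² = 0.08304.
With n_f = 3: 1/n_i² = 1/9 − 0.08304 = 0.02807, so n_i ≈ 5.97.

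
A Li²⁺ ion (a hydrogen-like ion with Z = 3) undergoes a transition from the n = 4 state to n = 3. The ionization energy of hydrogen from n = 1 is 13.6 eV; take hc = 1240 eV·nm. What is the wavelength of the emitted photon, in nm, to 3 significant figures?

208 nm

For Z = 3 the level energies scale as Z², so the effective Rydberg energy is 13.6 × 9 = 122.4 eV.
ΔE = 122.4 × (1/3² − 1/4²) = 122.4 × 0.04861 = 5.950 eV.
λ = hc/ΔE = 1240 / 5.950 = 208 nm.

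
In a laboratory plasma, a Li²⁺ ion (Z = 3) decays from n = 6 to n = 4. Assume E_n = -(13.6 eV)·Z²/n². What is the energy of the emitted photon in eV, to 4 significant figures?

4.250 eV

The Bohr energies scale as Z², so for Z = 3: E_n = −122.4/n² eV.
E_6 = −122.4/36 = −3.400 eV and E_4 = −122.4/16 = −7.650 eV.
The photon energy is |E_6 − E_4| = 4.250 eV.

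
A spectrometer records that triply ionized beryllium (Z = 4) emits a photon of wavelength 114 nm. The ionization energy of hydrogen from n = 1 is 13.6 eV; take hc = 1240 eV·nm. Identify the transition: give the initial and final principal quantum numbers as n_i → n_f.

The photon energy is ΔE = hc/λ = 1240 / 114 = 10.88 eV.
With Z = 4, ΔE = 217.6 × (1/n_f² − 1/n_i²), so 1/n_f² − 1/n_i² = 0.04999.
Trying n_f = 4 gives 1/n_i² = 0.01251, i.e. n_i ≈ 9; this pair matches.

n_i = 9, n_f = 4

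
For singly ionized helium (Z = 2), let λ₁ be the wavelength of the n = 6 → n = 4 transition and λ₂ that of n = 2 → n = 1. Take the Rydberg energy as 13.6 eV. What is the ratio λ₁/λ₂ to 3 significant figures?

λ ∝ 1/ΔE ∝ 1/(1/n_f² − 1/n_i²), and the Z² and hc factors cancel in the ratio.
λ₁/λ₂ = (1/1² − 1/2²)/(1/4² − 1/6²) = 0.7500/0.03472 = 21.6.

21.6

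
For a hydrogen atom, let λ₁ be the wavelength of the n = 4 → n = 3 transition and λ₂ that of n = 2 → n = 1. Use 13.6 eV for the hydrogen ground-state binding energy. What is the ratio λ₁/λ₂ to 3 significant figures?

λ ∝ 1/ΔE ∝ 1/(1/n_f² − 1/n_i²), and the Z² and hc factors cancel in the ratio.
λ₁/λ₂ = (1/1² − 1/2²)/(1/3² − 1/4²) = 0.7500/0.04861 = 15.4.

15.4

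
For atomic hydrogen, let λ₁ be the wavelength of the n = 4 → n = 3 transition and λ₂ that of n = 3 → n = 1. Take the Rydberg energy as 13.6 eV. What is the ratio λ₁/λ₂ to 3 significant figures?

18.3

λ ∝ 1/ΔE ∝ 1/(1/n_f² − 1/n_i²), and the Z² and hc factors cancel in the ratio.
λ₁/λ₂ = (1/1² − 1/3²)/(1/3² − 1/4²) = 0.8889/0.04861 = 18.3.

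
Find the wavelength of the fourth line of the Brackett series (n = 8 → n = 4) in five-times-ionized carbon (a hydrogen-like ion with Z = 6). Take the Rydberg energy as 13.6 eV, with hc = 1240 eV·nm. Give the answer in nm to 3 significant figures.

54.0 nm

The Brackett series terminates on n_f = 4; the fourth line has n_i = 4+4 = 8.
ΔE = 489.6 × (1/4² − 1/8²) = 22.95 eV.
λ = 1240 / 22.95 = 54.0 nm.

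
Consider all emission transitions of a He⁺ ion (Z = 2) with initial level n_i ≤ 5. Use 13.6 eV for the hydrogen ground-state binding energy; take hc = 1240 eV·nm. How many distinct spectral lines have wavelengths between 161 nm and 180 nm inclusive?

Enumerate all n_i → n_f pairs with 1 ≤ n_f < n_i ≤ 5 and compute λ = 1240 / [13.6·4·(1/n_f² − 1/n_i²)].
Lines falling in [161, 180] nm: 3→2 (164.1 nm).

1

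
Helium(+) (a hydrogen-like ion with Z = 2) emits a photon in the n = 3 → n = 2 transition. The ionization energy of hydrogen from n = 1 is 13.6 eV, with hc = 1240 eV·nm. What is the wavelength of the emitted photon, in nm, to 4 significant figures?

164.1 nm

For Z = 2 the level energies scale as Z², so the effective Rydberg energy is 13.6 × 4 = 54.40 eV.
ΔE = 54.40 × (1/2² − 1/3²) = 54.40 × 0.1389 = 7.556 eV.
λ = hc/ΔE = 1240 / 7.556 = 164.1 nm.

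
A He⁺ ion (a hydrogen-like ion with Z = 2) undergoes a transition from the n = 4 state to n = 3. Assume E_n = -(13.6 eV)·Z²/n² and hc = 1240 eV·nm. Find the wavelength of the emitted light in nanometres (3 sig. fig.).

For Z = 2 the level energies scale as Z², so the effective Rydberg energy is 13.6 × 4 = 54.40 eV.
ΔE = 54.40 × (1/3² − 1/4²) = 54.40 × 0.04861 = 2.644 eV.
λ = hc/ΔE = 1240 / 2.644 = 469 nm.

469 nm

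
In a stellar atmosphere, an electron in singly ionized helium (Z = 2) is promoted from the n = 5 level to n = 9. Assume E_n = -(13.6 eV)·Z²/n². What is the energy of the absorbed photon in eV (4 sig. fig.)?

The Bohr energies scale as Z², so for Z = 2: E_n = −54.40/n² eV.
E_9 = −54.40/81 = −0.6716 eV and E_5 = −54.40/25 = −2.176 eV.
The photon energy is |E_9 − E_5| = 1.504 eV.

1.504 eV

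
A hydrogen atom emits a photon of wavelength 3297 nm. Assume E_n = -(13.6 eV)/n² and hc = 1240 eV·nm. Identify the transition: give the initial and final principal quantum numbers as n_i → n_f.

The photon energy is ΔE = hc/λ = 1240 / 3297 = 0.3761 eV.
With Z = 1, ΔE = 13.60 × (1/n_f² − 1/n_i²), so 1/n_f² − 1/n_i² = 0.02765.
Trying n_f = 5 gives 1/n_i² = 0.01235, i.e. n_i ≈ 9; this pair matches.

n_i = 9, n_f = 5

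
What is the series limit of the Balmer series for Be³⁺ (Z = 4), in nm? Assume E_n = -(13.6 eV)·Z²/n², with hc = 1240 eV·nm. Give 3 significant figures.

The Balmer series has lower level n_f = 2; the series limit corresponds to n_i → ∞.
ΔE_max = 13.6 × 16 / 2² = 54.40 eV.
λ_min = 1240 / 54.40 = 22.8 nm.

22.8 nm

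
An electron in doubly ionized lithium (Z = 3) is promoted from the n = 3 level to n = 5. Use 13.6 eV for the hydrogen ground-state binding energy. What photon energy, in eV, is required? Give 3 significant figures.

The Bohr energies scale as Z², so for Z = 3: E_n = −122.4/n² eV.
E_5 = −122.4/25 = −4.896 eV and E_3 = −122.4/9 = −13.60 eV.
The photon energy is |E_5 − E_3| = 8.70 eV.

8.70 eV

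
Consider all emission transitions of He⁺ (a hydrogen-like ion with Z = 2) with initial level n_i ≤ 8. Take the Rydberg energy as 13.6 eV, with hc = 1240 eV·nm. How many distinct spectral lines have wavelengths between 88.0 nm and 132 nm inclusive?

5

Enumerate all n_i → n_f pairs with 1 ≤ n_f < n_i ≤ 8 and compute λ = 1240 / [13.6·4·(1/n_f² − 1/n_i²)].
Lines falling in [88.0, 132] nm: 8→2 (97.25 nm), 7→2 (99.28 nm), 6→2 (102.6 nm), 5→2 (108.5 nm), 4→2 (121.6 nm).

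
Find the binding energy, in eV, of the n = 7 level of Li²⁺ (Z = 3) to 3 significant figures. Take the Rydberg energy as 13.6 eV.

2.50 eV

E_n = −13.6 Z²/n² = −122.4/n² eV for Z = 3.
E_7 = −122.4/49 = −2.50 eV, so ionization (to E = 0) requires 2.50 eV.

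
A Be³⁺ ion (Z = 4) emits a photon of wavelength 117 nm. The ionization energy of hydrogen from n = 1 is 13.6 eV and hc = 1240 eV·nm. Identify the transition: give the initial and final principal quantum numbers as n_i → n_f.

n_i = 4, n_f = 3

The photon energy is ΔE = hc/λ = 1240 / 117 = 10.60 eV.
With Z = 4, ΔE = 217.6 × (1/n_f² − 1/n_i²), so 1/n_f² − 1/n_i² = 0.04871.
Trying n_f = 3 gives 1/n_i² = 0.06241, i.e. n_i ≈ 4; this pair matches.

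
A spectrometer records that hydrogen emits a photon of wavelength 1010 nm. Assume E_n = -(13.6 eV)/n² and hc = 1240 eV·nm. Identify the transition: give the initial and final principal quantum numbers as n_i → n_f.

The photon energy is ΔE = hc/λ = 1240 / 1010 = 1.228 eV.
With Z = 1, ΔE = 13.60 × (1/n_f² − 1/n_i²), so 1/n_f² − 1/n_i² = 0.09027.
Trying n_f = 3 gives 1/n_i² = 0.02084, i.e. n_i ≈ 7; this pair matches.

n_i = 7, n_f = 3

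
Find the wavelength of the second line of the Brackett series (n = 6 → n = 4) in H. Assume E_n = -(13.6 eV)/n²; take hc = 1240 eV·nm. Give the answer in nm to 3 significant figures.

2630 nm

The Brackett series terminates on n_f = 4; the second line has n_i = 4+2 = 6.
ΔE = 13.60 × (1/4² − 1/6²) = 0.4722 eV.
λ = 1240 / 0.4722 = 2630 nm.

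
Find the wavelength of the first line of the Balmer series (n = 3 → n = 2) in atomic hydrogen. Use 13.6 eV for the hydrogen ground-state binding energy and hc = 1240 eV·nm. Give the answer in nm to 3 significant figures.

The Balmer series terminates on n_f = 2; the first line has n_i = 2+1 = 3.
ΔE = 13.60 × (1/2² − 1/3²) = 1.889 eV.
λ = 1240 / 1.889 = 656 nm.

656 nm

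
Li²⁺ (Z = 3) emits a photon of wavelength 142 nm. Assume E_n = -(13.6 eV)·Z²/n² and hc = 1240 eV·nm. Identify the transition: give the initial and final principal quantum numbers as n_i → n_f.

The photon energy is ΔE = hc/λ = 1240 / 142 = 8.732 eV.
With Z = 3, ΔE = 122.4 × (1/n_f² − 1/n_i²), so 1/n_f² − 1/n_i² = 0.07134.
Trying n_f = 3 gives 1/n_i² = 0.03977, i.e. n_i ≈ 5; this pair matches.

n_i = 5, n_f = 3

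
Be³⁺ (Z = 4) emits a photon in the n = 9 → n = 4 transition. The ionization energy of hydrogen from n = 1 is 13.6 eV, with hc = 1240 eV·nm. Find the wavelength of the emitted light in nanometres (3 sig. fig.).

For Z = 4 the level energies scale as Z², so the effective Rydberg energy is 13.6 × 16 = 217.6 eV.
ΔE = 217.6 × (1/4² − 1/9²) = 217.6 × 0.05015 = 10.91 eV.
λ = hc/ΔE = 1240 / 10.91 = 114 nm.

114 nm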